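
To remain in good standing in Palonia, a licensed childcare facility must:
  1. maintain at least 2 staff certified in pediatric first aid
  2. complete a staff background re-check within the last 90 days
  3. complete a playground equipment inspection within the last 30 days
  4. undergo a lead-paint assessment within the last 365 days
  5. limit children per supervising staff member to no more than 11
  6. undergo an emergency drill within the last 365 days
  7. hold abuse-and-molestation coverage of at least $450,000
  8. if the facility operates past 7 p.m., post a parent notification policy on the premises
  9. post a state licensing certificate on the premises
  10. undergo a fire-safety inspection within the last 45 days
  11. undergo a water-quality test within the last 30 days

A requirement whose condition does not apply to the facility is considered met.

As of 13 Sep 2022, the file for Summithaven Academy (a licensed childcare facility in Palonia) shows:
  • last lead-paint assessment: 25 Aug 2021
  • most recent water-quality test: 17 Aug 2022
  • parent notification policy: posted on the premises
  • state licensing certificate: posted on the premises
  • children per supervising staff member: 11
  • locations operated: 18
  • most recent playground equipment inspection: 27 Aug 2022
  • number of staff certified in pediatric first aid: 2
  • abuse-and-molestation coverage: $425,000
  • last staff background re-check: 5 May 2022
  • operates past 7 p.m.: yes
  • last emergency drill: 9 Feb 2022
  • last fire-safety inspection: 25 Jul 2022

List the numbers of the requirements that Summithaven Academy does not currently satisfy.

1. staff certified in pediatric first aid 2 ≥ 2 → met
2. staff background re-check 131 days ago vs limit 90 → not met
3. playground equipment inspection 17 days ago vs limit 30 → met
4. lead-paint assessment 384 days ago vs limit 365 → not met
5. children per supervising staff member 11 ≤ 11 → met
6. emergency drill 216 days ago vs limit 365 → met
7. abuse-and-molestation coverage $425,000 < $450,000 → not met
8. condition 'operates past 7 p.m.' holds; parent notification policy present → met
9. state licensing certificate present → met
10. fire-safety inspection 50 days ago vs limit 45 → not met
11. water-quality test 27 days ago vs limit 30 → met
Not met: 2, 4, 7, 10

2, 4, 7, 10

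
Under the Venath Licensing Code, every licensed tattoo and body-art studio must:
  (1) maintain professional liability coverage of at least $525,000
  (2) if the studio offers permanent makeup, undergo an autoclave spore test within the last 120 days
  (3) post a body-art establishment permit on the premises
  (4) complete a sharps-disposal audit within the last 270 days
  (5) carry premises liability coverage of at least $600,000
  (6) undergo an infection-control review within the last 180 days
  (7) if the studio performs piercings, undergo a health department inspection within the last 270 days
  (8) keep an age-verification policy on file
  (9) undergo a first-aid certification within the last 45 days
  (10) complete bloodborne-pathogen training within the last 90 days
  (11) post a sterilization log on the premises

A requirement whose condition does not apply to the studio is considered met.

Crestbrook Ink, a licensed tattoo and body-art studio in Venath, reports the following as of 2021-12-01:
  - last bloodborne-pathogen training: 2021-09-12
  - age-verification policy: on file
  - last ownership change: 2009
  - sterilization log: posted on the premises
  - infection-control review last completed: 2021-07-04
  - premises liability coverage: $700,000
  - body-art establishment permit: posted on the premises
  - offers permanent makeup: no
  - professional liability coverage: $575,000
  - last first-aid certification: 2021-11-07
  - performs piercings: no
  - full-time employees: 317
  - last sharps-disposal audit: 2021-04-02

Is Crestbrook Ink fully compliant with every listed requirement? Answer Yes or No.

Yes

1. professional liability coverage $575,000 ≥ $525,000 → met
2. condition 'offers permanent makeup' does not hold → requirement n/a → met
3. body-art establishment permit present → met
4. sharps-disposal audit 243 days ago vs limit 270 → met
5. premises liability coverage $700,000 ≥ $600,000 → met
6. infection-control review 150 days ago vs limit 180 → met
7. condition 'performs piercings' does not hold → requirement n/a → met
8. age-verification policy present → met
9. first-aid certification 24 days ago vs limit 45 → met
10. bloodborne-pathogen training 80 days ago vs limit 90 → met
11. sterilization log present → met
All met.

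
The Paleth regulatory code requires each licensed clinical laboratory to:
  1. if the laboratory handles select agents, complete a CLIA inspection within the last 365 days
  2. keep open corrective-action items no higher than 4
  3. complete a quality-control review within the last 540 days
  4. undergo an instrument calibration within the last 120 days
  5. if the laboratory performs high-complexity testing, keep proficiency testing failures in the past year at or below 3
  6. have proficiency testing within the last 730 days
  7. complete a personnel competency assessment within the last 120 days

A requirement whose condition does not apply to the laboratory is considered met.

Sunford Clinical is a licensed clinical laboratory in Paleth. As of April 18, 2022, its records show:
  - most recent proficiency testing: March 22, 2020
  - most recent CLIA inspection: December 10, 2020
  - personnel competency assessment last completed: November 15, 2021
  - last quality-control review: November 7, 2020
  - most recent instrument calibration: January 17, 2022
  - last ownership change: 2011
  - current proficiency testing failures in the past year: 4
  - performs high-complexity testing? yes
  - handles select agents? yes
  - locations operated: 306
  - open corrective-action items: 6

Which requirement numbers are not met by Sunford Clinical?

1. condition 'handles select agents' holds; CLIA inspection 494 days ago vs limit 365 → not met
2. open corrective-action items 6 > 4 → not met
3. quality-control review 527 days ago vs limit 540 → met
4. instrument calibration 91 days ago vs limit 120 → met
5. condition 'performs high-complexity testing' holds; proficiency testing failures in the past year 4 > 3 → not met
6. proficiency testing 757 days ago vs limit 730 → not met
7. personnel competency assessment 154 days ago vs limit 120 → not met
Not met: 1, 2, 5, 6, 7

1, 2, 5, 6, 7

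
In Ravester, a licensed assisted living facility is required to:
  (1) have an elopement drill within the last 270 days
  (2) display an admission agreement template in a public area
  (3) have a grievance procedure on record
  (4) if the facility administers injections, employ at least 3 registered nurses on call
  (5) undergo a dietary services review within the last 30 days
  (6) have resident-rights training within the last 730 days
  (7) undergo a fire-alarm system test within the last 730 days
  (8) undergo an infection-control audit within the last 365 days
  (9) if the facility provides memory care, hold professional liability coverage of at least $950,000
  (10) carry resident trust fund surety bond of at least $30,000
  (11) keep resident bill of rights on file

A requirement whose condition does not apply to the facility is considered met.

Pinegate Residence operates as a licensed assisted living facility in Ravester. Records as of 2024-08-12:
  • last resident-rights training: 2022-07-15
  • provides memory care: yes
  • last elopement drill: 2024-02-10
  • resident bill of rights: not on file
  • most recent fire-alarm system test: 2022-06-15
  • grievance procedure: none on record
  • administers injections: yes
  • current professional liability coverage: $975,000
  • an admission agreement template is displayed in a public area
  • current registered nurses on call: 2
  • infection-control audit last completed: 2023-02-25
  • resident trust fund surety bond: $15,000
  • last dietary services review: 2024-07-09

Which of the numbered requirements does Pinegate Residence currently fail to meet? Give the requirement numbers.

1. elopement drill 184 days ago vs limit 270 → met
2. admission agreement template present → met
3. grievance procedure absent → not met
4. condition 'administers injections' holds; registered nurses on call 2 < 3 → not met
5. dietary services review 34 days ago vs limit 30 → not met
6. resident-rights training 759 days ago vs limit 730 → not met
7. fire-alarm system test 789 days ago vs limit 730 → not met
8. infection-control audit 534 days ago vs limit 365 → not met
9. condition 'provides memory care' holds; professional liability coverage $975,000 ≥ $950,000 → met
10. resident trust fund surety bond $15,000 < $30,000 → not met
11. resident bill of rights absent → not met
Not met: 3, 4, 5, 6, 7, 8, 10, 11

3, 4, 5, 6, 7, 8, 10, 11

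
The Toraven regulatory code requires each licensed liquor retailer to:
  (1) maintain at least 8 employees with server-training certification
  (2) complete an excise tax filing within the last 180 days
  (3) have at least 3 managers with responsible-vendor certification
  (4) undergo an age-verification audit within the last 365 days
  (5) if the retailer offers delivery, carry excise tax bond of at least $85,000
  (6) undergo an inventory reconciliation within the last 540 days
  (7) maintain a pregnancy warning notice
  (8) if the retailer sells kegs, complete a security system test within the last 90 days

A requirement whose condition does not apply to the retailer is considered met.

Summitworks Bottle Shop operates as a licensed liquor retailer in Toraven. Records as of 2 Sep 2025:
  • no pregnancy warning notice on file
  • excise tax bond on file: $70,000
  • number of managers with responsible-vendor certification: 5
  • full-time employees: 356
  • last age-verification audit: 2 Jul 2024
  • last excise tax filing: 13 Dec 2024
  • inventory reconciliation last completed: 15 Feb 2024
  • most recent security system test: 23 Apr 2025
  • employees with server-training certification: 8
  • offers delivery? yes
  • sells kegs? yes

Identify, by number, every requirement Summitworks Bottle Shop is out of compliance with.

1. employees with server-training certification 8 ≥ 8 → met
2. excise tax filing 263 days ago vs limit 180 → not met
3. managers with responsible-vendor certification 5 ≥ 3 → met
4. age-verification audit 427 days ago vs limit 365 → not met
5. condition 'offers delivery' holds; excise tax bond $70,000 < $85,000 → not met
6. inventory reconciliation 565 days ago vs limit 540 → not met
7. pregnancy warning notice absent → not met
8. condition 'sells kegs' holds; security system test 132 days ago vs limit 90 → not met
Not met: 2, 4, 5, 6, 7, 8

2, 4, 5, 6, 7, 8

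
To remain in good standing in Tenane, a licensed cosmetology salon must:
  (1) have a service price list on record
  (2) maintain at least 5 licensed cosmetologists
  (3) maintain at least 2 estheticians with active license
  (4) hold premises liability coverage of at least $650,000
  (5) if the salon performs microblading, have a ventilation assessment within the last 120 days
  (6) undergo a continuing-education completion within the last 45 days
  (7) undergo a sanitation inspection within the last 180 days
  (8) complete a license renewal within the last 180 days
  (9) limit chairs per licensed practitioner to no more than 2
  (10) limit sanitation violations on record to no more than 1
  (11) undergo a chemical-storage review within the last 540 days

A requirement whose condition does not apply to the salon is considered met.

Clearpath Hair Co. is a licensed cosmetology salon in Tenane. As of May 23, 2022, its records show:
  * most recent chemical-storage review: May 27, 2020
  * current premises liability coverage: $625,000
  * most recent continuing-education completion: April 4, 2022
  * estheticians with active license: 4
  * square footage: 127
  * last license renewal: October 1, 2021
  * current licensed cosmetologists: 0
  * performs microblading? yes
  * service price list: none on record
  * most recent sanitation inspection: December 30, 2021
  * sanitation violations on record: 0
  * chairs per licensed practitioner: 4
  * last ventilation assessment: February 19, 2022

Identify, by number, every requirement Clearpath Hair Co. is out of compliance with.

1. service price list absent → not met
2. licensed cosmetologists 0 < 5 → not met
3. estheticians with active license 4 ≥ 2 → met
4. premises liability coverage $625,000 < $650,000 → not met
5. condition 'performs microblading' holds; ventilation assessment 93 days ago vs limit 120 → met
6. continuing-education completion 49 days ago vs limit 45 → not met
7. sanitation inspection 144 days ago vs limit 180 → met
8. license renewal 234 days ago vs limit 180 → not met
9. chairs per licensed practitioner 4 > 2 → not met
10. sanitation violations on record 0 ≤ 1 → met
11. chemical-storage review 726 days ago vs limit 540 → not met
Not met: 1, 2, 4, 6, 8, 9, 11

1, 2, 4, 6, 8, 9, 11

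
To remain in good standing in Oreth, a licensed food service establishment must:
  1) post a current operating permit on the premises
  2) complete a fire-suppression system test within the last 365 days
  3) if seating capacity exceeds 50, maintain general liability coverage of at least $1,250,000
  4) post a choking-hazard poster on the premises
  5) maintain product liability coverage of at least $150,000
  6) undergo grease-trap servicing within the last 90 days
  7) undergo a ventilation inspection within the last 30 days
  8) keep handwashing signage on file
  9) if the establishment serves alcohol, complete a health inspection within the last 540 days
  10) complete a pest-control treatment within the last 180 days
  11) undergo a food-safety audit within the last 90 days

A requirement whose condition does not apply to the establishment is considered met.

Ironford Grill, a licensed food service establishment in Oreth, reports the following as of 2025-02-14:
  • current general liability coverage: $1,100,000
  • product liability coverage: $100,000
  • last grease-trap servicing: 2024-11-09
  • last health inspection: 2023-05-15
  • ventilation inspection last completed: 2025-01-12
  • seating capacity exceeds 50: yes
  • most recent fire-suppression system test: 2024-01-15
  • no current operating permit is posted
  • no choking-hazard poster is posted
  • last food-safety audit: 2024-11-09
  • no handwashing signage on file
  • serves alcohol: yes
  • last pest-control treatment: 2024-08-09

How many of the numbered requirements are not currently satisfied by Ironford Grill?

11

1. current operating permit absent → not met
2. fire-suppression system test 396 days ago vs limit 365 → not met
3. condition 'seating capacity exceeds 50' holds; general liability coverage $1,100,000 < $1,250,000 → not met
4. choking-hazard poster absent → not met
5. product liability coverage $100,000 < $150,000 → not met
6. grease-trap servicing 97 days ago vs limit 90 → not met
7. ventilation inspection 33 days ago vs limit 30 → not met
8. handwashing signage absent → not met
9. condition 'serves alcohol' holds; health inspection 641 days ago vs limit 540 → not met
10. pest-control treatment 189 days ago vs limit 180 → not met
11. food-safety audit 97 days ago vs limit 90 → not met
Not met: 11 of 11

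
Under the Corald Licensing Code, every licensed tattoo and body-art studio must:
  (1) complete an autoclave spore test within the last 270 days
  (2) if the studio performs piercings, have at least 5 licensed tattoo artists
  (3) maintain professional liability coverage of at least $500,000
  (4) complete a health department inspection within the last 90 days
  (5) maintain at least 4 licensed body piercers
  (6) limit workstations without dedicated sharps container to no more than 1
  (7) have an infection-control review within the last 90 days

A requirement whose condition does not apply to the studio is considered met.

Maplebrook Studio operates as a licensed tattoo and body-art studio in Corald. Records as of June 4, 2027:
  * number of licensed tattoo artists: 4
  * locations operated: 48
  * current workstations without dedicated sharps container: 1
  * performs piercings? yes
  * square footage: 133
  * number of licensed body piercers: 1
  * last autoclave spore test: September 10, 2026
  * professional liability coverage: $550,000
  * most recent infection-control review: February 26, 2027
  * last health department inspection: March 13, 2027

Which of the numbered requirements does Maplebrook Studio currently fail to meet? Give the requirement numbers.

2, 5, 7

1. autoclave spore test 267 days ago vs limit 270 → met
2. condition 'performs piercings' holds; licensed tattoo artists 4 < 5 → not met
3. professional liability coverage $550,000 ≥ $500,000 → met
4. health department inspection 83 days ago vs limit 90 → met
5. licensed body piercers 1 < 4 → not met
6. workstations without dedicated sharps container 1 ≤ 1 → met
7. infection-control review 98 days ago vs limit 90 → not met
Not met: 2, 5, 7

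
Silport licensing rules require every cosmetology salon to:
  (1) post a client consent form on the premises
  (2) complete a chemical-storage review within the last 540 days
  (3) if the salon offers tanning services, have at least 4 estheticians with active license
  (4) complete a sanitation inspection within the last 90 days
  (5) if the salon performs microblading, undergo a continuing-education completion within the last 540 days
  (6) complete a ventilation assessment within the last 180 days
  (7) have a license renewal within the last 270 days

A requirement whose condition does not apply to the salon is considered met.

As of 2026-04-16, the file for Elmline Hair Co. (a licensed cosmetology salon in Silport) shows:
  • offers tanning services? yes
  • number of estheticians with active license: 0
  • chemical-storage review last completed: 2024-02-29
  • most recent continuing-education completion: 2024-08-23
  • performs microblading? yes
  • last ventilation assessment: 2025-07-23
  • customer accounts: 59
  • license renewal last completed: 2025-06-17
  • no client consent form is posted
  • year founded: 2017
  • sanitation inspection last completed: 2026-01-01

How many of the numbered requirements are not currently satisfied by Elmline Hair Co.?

7

1. client consent form absent → not met
2. chemical-storage review 777 days ago vs limit 540 → not met
3. condition 'offers tanning services' holds; estheticians with active license 0 < 4 → not met
4. sanitation inspection 105 days ago vs limit 90 → not met
5. condition 'performs microblading' holds; continuing-education completion 601 days ago vs limit 540 → not met
6. ventilation assessment 267 days ago vs limit 180 → not met
7. license renewal 303 days ago vs limit 270 → not met
Not met: 7 of 7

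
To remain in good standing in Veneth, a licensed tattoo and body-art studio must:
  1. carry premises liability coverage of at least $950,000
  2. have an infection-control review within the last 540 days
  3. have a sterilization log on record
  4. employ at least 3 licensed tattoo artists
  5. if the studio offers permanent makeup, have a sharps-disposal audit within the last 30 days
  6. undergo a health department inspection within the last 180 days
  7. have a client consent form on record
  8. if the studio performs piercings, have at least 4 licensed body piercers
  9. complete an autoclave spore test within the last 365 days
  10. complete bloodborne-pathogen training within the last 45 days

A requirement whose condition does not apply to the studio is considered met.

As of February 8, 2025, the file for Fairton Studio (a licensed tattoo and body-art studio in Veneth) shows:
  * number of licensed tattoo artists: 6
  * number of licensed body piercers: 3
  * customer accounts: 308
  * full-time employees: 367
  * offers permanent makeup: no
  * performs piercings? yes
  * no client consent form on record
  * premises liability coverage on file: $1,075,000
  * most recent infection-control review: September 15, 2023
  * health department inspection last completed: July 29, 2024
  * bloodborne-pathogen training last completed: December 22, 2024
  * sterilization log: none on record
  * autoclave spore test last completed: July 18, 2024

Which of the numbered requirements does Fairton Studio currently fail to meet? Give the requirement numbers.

1. premises liability coverage $1,075,000 ≥ $950,000 → met
2. infection-control review 512 days ago vs limit 540 → met
3. sterilization log absent → not met
4. licensed tattoo artists 6 ≥ 3 → met
5. condition 'offers permanent makeup' does not hold → requirement n/a → met
6. health department inspection 194 days ago vs limit 180 → not met
7. client consent form absent → not met
8. condition 'performs piercings' holds; licensed body piercers 3 < 4 → not met
9. autoclave spore test 205 days ago vs limit 365 → met
10. bloodborne-pathogen training 48 days ago vs limit 45 → not met
Not met: 3, 6, 7, 8, 10

3, 6, 7, 8, 10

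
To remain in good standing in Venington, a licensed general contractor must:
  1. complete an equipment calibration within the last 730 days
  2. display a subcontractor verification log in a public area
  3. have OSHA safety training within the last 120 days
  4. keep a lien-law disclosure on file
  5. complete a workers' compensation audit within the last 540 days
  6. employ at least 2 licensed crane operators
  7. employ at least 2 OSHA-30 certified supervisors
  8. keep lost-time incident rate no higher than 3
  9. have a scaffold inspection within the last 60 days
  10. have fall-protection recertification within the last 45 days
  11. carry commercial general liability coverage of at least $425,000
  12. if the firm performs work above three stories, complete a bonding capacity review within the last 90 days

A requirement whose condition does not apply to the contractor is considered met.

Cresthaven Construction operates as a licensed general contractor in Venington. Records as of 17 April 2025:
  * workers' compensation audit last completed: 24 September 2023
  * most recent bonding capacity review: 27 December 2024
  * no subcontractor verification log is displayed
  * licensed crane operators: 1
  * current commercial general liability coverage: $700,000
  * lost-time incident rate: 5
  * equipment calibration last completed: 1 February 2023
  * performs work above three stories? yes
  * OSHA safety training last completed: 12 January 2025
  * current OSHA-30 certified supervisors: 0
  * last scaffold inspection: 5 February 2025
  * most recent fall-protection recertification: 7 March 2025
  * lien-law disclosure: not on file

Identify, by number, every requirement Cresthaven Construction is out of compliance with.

1, 2, 4, 5, 6, 7, 8, 9, 12

1. equipment calibration 806 days ago vs limit 730 → not met
2. subcontractor verification log absent → not met
3. OSHA safety training 95 days ago vs limit 120 → met
4. lien-law disclosure absent → not met
5. workers' compensation audit 571 days ago vs limit 540 → not met
6. licensed crane operators 1 < 2 → not met
7. OSHA-30 certified supervisors 0 < 2 → not met
8. lost-time incident rate 5 > 3 → not met
9. scaffold inspection 71 days ago vs limit 60 → not met
10. fall-protection recertification 41 days ago vs limit 45 → met
11. commercial general liability coverage $700,000 ≥ $425,000 → met
12. condition 'performs work above three stories' holds; bonding capacity review 111 days ago vs limit 90 → not met
Not met: 1, 2, 4, 5, 6, 7, 8, 9, 12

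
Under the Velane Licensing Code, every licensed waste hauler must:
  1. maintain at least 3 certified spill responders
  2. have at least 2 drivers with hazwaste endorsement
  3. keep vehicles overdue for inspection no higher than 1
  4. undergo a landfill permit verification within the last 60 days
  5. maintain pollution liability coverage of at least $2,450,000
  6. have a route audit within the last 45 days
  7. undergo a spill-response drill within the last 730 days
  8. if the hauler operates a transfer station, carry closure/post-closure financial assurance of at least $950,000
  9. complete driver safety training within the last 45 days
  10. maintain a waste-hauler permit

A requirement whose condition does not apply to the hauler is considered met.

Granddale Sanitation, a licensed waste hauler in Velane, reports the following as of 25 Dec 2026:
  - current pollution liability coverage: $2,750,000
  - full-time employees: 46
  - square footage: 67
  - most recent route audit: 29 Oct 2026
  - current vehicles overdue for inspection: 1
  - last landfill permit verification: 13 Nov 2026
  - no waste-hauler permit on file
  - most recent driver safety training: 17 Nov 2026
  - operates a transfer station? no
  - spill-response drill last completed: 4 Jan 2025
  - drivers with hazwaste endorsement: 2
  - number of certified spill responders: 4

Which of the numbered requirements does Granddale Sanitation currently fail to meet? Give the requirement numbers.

1. certified spill responders 4 ≥ 3 → met
2. drivers with hazwaste endorsement 2 ≥ 2 → met
3. vehicles overdue for inspection 1 ≤ 1 → met
4. landfill permit verification 42 days ago vs limit 60 → met
5. pollution liability coverage $2,750,000 ≥ $2,450,000 → met
6. route audit 57 days ago vs limit 45 → not met
7. spill-response drill 720 days ago vs limit 730 → met
8. condition 'operates a transfer station' does not hold → requirement n/a → met
9. driver safety training 38 days ago vs limit 45 → met
10. waste-hauler permit absent → not met
Not met: 6, 10

6, 10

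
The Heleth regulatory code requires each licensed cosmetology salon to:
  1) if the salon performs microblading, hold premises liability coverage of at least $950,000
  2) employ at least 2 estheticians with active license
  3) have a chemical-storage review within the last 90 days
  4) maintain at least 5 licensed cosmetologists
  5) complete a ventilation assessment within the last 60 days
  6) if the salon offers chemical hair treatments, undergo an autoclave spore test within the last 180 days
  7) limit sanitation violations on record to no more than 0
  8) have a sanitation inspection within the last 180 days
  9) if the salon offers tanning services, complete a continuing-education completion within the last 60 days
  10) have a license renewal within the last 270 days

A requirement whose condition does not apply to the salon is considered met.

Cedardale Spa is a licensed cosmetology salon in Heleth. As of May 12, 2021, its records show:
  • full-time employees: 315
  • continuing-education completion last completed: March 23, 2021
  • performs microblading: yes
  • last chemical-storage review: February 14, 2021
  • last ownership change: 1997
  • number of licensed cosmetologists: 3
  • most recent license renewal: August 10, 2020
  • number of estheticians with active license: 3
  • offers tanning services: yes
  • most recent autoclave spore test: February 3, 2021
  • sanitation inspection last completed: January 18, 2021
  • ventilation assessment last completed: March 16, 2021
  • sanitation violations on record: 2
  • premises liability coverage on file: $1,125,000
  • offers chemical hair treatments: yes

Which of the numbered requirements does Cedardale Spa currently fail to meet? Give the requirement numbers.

1. condition 'performs microblading' holds; premises liability coverage $1,125,000 ≥ $950,000 → met
2. estheticians with active license 3 ≥ 2 → met
3. chemical-storage review 87 days ago vs limit 90 → met
4. licensed cosmetologists 3 < 5 → not met
5. ventilation assessment 57 days ago vs limit 60 → met
6. condition 'offers chemical hair treatments' holds; autoclave spore test 98 days ago vs limit 180 → met
7. sanitation violations on record 2 > 0 → not met
8. sanitation inspection 114 days ago vs limit 180 → met
9. condition 'offers tanning services' holds; continuing-education completion 50 days ago vs limit 60 → met
10. license renewal 275 days ago vs limit 270 → not met
Not met: 4, 7, 10

4, 7, 10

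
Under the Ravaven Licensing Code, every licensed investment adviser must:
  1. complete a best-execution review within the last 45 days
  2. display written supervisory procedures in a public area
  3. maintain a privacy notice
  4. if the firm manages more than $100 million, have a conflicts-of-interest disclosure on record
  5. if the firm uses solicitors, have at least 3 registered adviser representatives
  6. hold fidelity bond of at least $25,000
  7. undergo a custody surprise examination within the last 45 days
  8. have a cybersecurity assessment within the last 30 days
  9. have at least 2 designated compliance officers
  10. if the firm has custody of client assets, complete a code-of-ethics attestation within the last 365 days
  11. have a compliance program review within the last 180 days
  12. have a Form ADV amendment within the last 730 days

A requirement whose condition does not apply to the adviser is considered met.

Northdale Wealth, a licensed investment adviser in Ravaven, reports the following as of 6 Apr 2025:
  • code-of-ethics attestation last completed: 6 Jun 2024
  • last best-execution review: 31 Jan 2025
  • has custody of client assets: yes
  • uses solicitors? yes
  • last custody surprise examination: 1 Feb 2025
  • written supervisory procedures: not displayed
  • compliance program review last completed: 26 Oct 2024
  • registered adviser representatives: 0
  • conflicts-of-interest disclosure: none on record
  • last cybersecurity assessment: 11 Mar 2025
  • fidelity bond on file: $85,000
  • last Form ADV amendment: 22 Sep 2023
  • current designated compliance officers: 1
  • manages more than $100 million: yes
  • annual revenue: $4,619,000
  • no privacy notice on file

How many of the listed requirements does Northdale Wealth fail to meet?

7

1. best-execution review 65 days ago vs limit 45 → not met
2. written supervisory procedures absent → not met
3. privacy notice absent → not met
4. condition 'manages more than $100 million' holds; conflicts-of-interest disclosure absent → not met
5. condition 'uses solicitors' holds; registered adviser representatives 0 < 3 → not met
6. fidelity bond $85,000 ≥ $25,000 → met
7. custody surprise examination 64 days ago vs limit 45 → not met
8. cybersecurity assessment 26 days ago vs limit 30 → met
9. designated compliance officers 1 < 2 → not met
10. condition 'has custody of client assets' holds; code-of-ethics attestation 304 days ago vs limit 365 → met
11. compliance program review 162 days ago vs limit 180 → met
12. Form ADV amendment 562 days ago vs limit 730 → met
Not met: 7 of 12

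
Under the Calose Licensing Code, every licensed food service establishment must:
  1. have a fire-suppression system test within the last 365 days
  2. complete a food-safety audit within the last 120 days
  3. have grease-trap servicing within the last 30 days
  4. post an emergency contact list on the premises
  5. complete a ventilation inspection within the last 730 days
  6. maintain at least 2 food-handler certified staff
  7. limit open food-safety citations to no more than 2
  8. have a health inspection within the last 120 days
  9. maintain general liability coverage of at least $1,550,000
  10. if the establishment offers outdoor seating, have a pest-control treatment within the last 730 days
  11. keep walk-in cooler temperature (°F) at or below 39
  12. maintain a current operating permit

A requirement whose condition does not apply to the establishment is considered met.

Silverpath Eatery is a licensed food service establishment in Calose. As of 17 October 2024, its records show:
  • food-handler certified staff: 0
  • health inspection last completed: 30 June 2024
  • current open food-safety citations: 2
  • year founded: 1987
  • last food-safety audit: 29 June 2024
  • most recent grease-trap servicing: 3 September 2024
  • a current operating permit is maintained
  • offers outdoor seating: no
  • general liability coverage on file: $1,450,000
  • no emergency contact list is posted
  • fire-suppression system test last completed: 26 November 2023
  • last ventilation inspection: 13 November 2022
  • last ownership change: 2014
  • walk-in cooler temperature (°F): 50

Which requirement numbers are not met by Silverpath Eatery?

1. fire-suppression system test 326 days ago vs limit 365 → met
2. food-safety audit 110 days ago vs limit 120 → met
3. grease-trap servicing 44 days ago vs limit 30 → not met
4. emergency contact list absent → not met
5. ventilation inspection 704 days ago vs limit 730 → met
6. food-handler certified staff 0 < 2 → not met
7. open food-safety citations 2 ≤ 2 → met
8. health inspection 109 days ago vs limit 120 → met
9. general liability coverage $1,450,000 < $1,550,000 → not met
10. condition 'offers outdoor seating' does not hold → requirement n/a → met
11. walk-in cooler temperature (°F) 50 > 39 → not met
12. current operating permit present → met
Not met: 3, 4, 6, 9, 11

3, 4, 6, 9, 11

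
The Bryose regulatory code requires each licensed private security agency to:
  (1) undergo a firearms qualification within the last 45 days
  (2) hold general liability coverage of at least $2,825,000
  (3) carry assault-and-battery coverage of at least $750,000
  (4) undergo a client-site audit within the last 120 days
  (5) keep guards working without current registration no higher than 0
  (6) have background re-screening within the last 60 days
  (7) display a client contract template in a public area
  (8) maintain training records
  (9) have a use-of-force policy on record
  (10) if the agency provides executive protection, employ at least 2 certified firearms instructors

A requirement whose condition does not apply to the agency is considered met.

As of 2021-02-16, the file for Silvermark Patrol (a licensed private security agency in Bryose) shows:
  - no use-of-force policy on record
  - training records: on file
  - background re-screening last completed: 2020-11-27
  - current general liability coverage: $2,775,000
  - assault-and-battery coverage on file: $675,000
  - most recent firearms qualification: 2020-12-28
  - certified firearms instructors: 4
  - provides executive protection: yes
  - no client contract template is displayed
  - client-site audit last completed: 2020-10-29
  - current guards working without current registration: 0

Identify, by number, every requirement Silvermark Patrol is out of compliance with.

1, 2, 3, 6, 7, 9

1. firearms qualification 50 days ago vs limit 45 → not met
2. general liability coverage $2,775,000 < $2,825,000 → not met
3. assault-and-battery coverage $675,000 < $750,000 → not met
4. client-site audit 110 days ago vs limit 120 → met
5. guards working without current registration 0 ≤ 0 → met
6. background re-screening 81 days ago vs limit 60 → not met
7. client contract template absent → not met
8. training records present → met
9. use-of-force policy absent → not met
10. condition 'provides executive protection' holds; certified firearms instructors 4 ≥ 2 → met
Not met: 1, 2, 3, 6, 7, 9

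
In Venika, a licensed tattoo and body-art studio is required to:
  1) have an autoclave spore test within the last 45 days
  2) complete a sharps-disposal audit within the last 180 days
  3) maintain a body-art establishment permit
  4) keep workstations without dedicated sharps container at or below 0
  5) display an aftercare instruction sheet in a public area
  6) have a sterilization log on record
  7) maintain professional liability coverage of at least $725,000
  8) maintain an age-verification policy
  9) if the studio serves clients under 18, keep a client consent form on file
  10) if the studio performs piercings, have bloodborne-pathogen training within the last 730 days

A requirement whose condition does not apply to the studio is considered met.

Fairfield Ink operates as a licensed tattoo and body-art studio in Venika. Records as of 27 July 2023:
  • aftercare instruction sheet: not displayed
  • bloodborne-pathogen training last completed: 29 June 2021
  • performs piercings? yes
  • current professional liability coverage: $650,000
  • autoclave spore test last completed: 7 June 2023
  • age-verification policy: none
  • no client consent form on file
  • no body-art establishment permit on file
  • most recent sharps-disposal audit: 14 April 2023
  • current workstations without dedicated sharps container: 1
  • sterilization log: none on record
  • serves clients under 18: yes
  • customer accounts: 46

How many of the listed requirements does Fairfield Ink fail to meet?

9

1. autoclave spore test 50 days ago vs limit 45 → not met
2. sharps-disposal audit 104 days ago vs limit 180 → met
3. body-art establishment permit absent → not met
4. workstations without dedicated sharps container 1 > 0 → not met
5. aftercare instruction sheet absent → not met
6. sterilization log absent → not met
7. professional liability coverage $650,000 < $725,000 → not met
8. age-verification policy absent → not met
9. condition 'serves clients under 18' holds; client consent form absent → not met
10. condition 'performs piercings' holds; bloodborne-pathogen training 758 days ago vs limit 730 → not met
Not met: 9 of 10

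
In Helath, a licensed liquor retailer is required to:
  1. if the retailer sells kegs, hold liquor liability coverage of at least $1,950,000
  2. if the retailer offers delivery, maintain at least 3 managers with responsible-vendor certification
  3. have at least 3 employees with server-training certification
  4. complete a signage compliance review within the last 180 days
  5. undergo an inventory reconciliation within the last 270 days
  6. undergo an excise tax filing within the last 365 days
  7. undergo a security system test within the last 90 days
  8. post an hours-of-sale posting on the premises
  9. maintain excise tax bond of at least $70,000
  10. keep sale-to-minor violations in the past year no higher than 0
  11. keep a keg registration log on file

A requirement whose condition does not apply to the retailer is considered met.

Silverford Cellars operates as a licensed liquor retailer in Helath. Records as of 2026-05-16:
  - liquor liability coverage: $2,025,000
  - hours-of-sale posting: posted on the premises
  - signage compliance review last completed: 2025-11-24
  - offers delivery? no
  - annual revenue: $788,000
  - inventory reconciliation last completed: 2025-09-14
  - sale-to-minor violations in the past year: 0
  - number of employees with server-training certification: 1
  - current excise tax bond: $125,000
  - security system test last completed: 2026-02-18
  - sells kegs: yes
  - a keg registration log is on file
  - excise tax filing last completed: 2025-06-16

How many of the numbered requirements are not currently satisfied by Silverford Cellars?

1. condition 'sells kegs' holds; liquor liability coverage $2,025,000 ≥ $1,950,000 → met
2. condition 'offers delivery' does not hold → requirement n/a → met
3. employees with server-training certification 1 < 3 → not met
4. signage compliance review 173 days ago vs limit 180 → met
5. inventory reconciliation 244 days ago vs limit 270 → met
6. excise tax filing 334 days ago vs limit 365 → met
7. security system test 87 days ago vs limit 90 → met
8. hours-of-sale posting present → met
9. excise tax bond $125,000 ≥ $70,000 → met
10. sale-to-minor violations in the past year 0 ≤ 0 → met
11. keg registration log present → met
Not met: 1 of 11

1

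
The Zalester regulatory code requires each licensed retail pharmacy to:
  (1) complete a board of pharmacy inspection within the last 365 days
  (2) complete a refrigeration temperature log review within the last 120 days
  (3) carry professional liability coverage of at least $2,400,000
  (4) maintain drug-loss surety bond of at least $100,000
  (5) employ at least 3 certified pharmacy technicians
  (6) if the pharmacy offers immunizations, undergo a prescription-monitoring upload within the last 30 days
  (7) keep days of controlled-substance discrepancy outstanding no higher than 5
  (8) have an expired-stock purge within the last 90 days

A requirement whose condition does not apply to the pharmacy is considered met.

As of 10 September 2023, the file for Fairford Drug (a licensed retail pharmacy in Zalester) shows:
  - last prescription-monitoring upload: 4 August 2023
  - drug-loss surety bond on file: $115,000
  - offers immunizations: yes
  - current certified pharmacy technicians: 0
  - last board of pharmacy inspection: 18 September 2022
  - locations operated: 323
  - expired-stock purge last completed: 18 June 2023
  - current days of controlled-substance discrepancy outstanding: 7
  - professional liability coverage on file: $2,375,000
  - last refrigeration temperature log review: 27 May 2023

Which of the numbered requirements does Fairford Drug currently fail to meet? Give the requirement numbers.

1. board of pharmacy inspection 357 days ago vs limit 365 → met
2. refrigeration temperature log review 106 days ago vs limit 120 → met
3. professional liability coverage $2,375,000 < $2,400,000 → not met
4. drug-loss surety bond $115,000 ≥ $100,000 → met
5. certified pharmacy technicians 0 < 3 → not met
6. condition 'offers immunizations' holds; prescription-monitoring upload 37 days ago vs limit 30 → not met
7. days of controlled-substance discrepancy outstanding 7 > 5 → not met
8. expired-stock purge 84 days ago vs limit 90 → met
Not met: 3, 5, 6, 7

3, 5, 6, 7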